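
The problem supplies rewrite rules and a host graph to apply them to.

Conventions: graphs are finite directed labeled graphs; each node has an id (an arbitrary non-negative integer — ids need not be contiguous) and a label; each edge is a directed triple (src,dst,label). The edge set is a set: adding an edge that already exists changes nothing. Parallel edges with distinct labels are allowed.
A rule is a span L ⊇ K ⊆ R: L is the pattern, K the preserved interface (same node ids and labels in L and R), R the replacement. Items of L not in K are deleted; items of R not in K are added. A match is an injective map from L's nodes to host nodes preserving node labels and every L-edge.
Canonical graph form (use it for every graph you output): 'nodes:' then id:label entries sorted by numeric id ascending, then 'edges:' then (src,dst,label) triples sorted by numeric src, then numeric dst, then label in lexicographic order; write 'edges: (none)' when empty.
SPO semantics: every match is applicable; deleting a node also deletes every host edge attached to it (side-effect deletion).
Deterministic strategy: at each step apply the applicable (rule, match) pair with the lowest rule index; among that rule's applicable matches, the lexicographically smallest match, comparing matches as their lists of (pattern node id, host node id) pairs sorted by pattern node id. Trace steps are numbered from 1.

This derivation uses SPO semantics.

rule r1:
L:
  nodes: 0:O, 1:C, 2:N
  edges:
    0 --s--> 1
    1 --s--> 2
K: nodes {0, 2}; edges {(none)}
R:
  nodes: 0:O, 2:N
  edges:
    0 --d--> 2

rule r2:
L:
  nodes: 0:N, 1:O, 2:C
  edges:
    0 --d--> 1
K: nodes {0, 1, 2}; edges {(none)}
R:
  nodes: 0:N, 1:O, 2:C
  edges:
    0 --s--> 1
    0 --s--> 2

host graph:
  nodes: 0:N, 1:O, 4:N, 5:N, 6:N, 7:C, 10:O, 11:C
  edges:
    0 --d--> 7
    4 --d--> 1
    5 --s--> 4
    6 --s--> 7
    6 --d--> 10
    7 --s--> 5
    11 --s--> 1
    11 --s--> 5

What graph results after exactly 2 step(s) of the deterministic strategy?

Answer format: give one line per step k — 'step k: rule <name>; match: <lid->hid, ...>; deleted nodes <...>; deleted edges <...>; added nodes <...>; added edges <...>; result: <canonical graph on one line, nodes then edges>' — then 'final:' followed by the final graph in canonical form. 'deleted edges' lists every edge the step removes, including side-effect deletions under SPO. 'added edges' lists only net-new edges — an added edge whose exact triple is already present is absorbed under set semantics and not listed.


step 1: rule r2; match: 0->4, 1->1, 2->7; deleted nodes (none); deleted edges (4,1,d); added nodes (none); added edges (4,1,s); (4,7,s); result: nodes: 0:N, 1:O, 4:N, 5:N, 6:N, 7:C, 10:O, 11:C edges: (0,7,d); (4,1,s); (4,7,s); (5,4,s); (6,7,s); (6,10,d); (7,5,s); (11,1,s); (11,5,s)
step 2: rule r2; match: 0->6, 1->10, 2->7; deleted nodes (none); deleted edges (6,10,d); added nodes (none); added edges (6,10,s); result: nodes: 0:N, 1:O, 4:N, 5:N, 6:N, 7:C, 10:O, 11:C edges: (0,7,d); (4,1,s); (4,7,s); (5,4,s); (6,7,s); (6,10,s); (7,5,s); (11,1,s); (11,5,s)
final:
nodes: 0:N, 1:O, 4:N, 5:N, 6:N, 7:C, 10:O, 11:C
edges: (0,7,d); (4,1,s); (4,7,s); (5,4,s); (6,7,s); (6,10,s); (7,5,s); (11,1,s); (11,5,s)


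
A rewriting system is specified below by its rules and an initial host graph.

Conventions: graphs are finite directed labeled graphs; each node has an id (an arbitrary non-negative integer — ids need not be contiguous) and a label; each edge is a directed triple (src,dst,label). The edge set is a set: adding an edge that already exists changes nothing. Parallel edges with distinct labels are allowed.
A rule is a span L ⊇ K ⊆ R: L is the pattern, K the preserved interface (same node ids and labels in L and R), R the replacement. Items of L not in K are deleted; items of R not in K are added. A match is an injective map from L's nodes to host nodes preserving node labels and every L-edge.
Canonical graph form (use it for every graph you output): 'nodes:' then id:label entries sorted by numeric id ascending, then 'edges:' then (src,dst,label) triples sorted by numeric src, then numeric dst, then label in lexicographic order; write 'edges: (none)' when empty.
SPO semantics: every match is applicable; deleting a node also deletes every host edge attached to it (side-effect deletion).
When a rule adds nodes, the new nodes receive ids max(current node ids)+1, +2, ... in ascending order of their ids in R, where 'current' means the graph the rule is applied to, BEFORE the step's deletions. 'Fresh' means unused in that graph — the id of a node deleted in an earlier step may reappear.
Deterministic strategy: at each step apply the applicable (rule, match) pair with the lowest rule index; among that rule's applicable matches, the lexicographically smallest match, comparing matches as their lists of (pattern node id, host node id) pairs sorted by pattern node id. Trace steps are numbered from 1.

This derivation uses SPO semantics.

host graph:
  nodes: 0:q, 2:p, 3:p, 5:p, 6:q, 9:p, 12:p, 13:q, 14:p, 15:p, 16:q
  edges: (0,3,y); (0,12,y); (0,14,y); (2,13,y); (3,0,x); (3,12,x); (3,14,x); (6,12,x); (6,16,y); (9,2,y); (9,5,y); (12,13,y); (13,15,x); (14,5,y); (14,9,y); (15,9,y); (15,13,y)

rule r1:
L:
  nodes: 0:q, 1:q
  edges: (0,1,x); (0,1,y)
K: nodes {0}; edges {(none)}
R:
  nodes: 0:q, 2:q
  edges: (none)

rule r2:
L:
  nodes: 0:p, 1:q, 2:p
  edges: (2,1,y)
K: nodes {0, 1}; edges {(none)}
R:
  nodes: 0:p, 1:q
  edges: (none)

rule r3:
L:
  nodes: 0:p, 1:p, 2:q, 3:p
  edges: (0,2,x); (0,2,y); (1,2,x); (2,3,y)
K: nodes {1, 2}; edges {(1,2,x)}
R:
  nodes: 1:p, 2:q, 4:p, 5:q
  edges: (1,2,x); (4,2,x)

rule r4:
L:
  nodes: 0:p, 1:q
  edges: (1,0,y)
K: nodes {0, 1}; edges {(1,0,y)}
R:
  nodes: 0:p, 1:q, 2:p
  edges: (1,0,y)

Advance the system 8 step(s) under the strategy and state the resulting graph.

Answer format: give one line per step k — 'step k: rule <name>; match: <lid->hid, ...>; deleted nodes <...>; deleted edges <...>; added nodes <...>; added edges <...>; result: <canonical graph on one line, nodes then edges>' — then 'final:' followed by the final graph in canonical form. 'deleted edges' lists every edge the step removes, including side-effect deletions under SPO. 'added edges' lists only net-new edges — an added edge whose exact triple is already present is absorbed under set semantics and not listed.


step 1: rule r2; match: 0->2, 1->13, 2->12; deleted nodes 12; deleted edges (0,12,y); (3,12,x); (6,12,x); (12,13,y); added nodes (none); added edges (none); result: nodes: 0:q, 2:p, 3:p, 5:p, 6:q, 9:p, 13:q, 14:p, 15:p, 16:q edges: (0,3,y); (0,14,y); (2,13,y); (3,0,x); (3,14,x); (6,16,y); (9,2,y); (9,5,y); (13,15,x); (14,5,y); (14,9,y); (15,9,y); (15,13,y)
step 2: rule r2; match: 0->2, 1->13, 2->15; deleted nodes 15; deleted edges (13,15,x); (15,9,y); (15,13,y); added nodes (none); added edges (none); result: nodes: 0:q, 2:p, 3:p, 5:p, 6:q, 9:p, 13:q, 14:p, 16:q edges: (0,3,y); (0,14,y); (2,13,y); (3,0,x); (3,14,x); (6,16,y); (9,2,y); (9,5,y); (14,5,y); (14,9,y)
step 3: rule r2; match: 0->3, 1->13, 2->2; deleted nodes 2; deleted edges (2,13,y); (9,2,y); added nodes (none); added edges (none); result: nodes: 0:q, 3:p, 5:p, 6:q, 9:p, 13:q, 14:p, 16:q edges: (0,3,y); (0,14,y); (3,0,x); (3,14,x); (6,16,y); (9,5,y); (14,5,y); (14,9,y)
step 4: rule r4; match: 0->3, 1->0; deleted nodes (none); deleted edges (none); added nodes 17; added edges (none); result: nodes: 0:q, 3:p, 5:p, 6:q, 9:p, 13:q, 14:p, 16:q, 17:p edges: (0,3,y); (0,14,y); (3,0,x); (3,14,x); (6,16,y); (9,5,y); (14,5,y); (14,9,y)
step 5: rule r4; match: 0->3, 1->0; deleted nodes (none); deleted edges (none); added nodes 18; added edges (none); result: nodes: 0:q, 3:p, 5:p, 6:q, 9:p, 13:q, 14:p, 16:q, 17:p, 18:p edges: (0,3,y); (0,14,y); (3,0,x); (3,14,x); (6,16,y); (9,5,y); (14,5,y); (14,9,y)
step 6: rule r4; match: 0->3, 1->0; deleted nodes (none); deleted edges (none); added nodes 19; added edges (none); result: nodes: 0:q, 3:p, 5:p, 6:q, 9:p, 13:q, 14:p, 16:q, 17:p, 18:p, 19:p edges: (0,3,y); (0,14,y); (3,0,x); (3,14,x); (6,16,y); (9,5,y); (14,5,y); (14,9,y)
step 7: rule r4; match: 0->3, 1->0; deleted nodes (none); deleted edges (none); added nodes 20; added edges (none); result: nodes: 0:q, 3:p, 5:p, 6:q, 9:p, 13:q, 14:p, 16:q, 17:p, 18:p, 19:p, 20:p edges: (0,3,y); (0,14,y); (3,0,x); (3,14,x); (6,16,y); (9,5,y); (14,5,y); (14,9,y)
step 8: rule r4; match: 0->3, 1->0; deleted nodes (none); deleted edges (none); added nodes 21; added edges (none); result: nodes: 0:q, 3:p, 5:p, 6:q, 9:p, 13:q, 14:p, 16:q, 17:p, 18:p, 19:p, 20:p, 21:p edges: (0,3,y); (0,14,y); (3,0,x); (3,14,x); (6,16,y); (9,5,y); (14,5,y); (14,9,y)
final:
nodes: 0:q, 3:p, 5:p, 6:q, 9:p, 13:q, 14:p, 16:q, 17:p, 18:p, 19:p, 20:p, 21:p
edges: (0,3,y); (0,14,y); (3,0,x); (3,14,x); (6,16,y); (9,5,y); (14,5,y); (14,9,y)


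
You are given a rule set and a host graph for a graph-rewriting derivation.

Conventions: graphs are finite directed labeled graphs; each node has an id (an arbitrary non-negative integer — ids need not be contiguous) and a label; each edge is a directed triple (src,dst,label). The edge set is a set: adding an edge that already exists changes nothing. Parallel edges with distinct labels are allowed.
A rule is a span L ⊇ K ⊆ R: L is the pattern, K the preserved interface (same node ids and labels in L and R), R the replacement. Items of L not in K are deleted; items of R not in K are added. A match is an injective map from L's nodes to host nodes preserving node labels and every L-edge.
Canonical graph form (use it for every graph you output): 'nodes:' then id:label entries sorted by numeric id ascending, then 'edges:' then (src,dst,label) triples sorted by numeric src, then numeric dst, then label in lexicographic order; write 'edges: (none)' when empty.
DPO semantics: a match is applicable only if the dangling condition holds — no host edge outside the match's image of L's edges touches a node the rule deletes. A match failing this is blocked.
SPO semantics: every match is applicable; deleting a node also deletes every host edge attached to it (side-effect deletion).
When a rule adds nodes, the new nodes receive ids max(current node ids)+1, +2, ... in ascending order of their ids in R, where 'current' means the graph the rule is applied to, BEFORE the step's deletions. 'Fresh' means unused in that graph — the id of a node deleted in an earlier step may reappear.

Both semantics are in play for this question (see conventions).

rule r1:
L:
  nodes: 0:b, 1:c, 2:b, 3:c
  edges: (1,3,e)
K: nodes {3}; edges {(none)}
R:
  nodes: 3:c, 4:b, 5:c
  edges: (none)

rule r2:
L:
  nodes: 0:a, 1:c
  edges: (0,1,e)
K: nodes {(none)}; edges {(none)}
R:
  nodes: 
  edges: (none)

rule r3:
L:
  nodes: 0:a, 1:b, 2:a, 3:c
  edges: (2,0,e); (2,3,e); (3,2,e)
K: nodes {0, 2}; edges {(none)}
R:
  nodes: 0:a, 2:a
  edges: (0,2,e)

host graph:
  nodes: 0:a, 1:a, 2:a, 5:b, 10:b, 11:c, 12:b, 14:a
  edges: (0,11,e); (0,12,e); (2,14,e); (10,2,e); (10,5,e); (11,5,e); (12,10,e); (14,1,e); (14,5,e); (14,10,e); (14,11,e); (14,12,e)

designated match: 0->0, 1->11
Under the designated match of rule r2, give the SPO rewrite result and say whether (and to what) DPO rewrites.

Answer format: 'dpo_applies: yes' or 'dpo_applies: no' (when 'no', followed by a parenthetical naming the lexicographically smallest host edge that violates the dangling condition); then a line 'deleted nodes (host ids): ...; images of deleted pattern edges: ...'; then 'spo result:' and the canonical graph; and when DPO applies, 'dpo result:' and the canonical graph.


dpo_applies: no
(the rule deletes node 0, which keeps host edge (0,12,e) outside the match image — the dangling condition fails, DPO blocks; SPO proceeds and side-deletes such edges)
deleted nodes (host ids): 0, 11; images of deleted pattern edges: (0,11,e)
spo result:
nodes: 1:a, 2:a, 5:b, 10:b, 12:b, 14:a
edges: (2,14,e); (10,2,e); (10,5,e); (12,10,e); (14,1,e); (14,5,e); (14,10,e); (14,12,e)


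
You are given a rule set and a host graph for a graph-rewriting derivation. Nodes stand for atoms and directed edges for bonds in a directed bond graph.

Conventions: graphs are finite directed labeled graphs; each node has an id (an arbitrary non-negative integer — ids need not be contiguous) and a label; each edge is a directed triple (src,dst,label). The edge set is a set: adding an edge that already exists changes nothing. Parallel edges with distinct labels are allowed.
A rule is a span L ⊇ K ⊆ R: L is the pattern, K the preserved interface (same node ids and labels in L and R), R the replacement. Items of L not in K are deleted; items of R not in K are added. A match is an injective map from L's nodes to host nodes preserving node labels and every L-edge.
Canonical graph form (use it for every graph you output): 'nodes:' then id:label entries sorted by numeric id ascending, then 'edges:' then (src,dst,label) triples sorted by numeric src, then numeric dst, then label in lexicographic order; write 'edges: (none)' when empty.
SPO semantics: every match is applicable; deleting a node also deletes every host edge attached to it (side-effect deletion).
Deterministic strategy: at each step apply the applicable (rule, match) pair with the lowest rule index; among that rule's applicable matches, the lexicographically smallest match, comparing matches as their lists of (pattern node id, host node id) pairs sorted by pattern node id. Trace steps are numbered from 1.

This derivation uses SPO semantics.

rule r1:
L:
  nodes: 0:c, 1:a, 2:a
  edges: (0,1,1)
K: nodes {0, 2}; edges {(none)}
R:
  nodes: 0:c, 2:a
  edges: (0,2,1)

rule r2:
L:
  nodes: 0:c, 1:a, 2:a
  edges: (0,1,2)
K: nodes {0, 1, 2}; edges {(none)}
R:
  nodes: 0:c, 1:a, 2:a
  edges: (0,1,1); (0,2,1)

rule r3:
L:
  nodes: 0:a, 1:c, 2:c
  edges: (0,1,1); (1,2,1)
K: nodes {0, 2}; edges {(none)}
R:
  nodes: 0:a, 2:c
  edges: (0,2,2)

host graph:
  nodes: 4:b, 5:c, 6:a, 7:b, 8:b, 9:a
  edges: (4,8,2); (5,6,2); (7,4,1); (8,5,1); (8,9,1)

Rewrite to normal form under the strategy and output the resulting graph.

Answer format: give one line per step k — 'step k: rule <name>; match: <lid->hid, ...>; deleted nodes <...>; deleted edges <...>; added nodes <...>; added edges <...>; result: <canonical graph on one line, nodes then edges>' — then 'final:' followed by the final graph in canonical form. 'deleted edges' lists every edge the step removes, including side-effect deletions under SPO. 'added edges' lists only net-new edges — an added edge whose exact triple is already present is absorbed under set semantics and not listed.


step 1: rule r2; match: 0->5, 1->6, 2->9; deleted nodes (none); deleted edges (5,6,2); added nodes (none); added edges (5,6,1); (5,9,1); result: nodes: 4:b, 5:c, 6:a, 7:b, 8:b, 9:a edges: (4,8,2); (5,6,1); (5,9,1); (7,4,1); (8,5,1); (8,9,1)
step 2: rule r1; match: 0->5, 1->6, 2->9; deleted nodes 6; deleted edges (5,6,1); added nodes (none); added edges (none); result: nodes: 4:b, 5:c, 7:b, 8:b, 9:a edges: (4,8,2); (5,9,1); (7,4,1); (8,5,1); (8,9,1)
final:
nodes: 4:b, 5:c, 7:b, 8:b, 9:a
edges: (4,8,2); (5,9,1); (7,4,1); (8,5,1); (8,9,1)


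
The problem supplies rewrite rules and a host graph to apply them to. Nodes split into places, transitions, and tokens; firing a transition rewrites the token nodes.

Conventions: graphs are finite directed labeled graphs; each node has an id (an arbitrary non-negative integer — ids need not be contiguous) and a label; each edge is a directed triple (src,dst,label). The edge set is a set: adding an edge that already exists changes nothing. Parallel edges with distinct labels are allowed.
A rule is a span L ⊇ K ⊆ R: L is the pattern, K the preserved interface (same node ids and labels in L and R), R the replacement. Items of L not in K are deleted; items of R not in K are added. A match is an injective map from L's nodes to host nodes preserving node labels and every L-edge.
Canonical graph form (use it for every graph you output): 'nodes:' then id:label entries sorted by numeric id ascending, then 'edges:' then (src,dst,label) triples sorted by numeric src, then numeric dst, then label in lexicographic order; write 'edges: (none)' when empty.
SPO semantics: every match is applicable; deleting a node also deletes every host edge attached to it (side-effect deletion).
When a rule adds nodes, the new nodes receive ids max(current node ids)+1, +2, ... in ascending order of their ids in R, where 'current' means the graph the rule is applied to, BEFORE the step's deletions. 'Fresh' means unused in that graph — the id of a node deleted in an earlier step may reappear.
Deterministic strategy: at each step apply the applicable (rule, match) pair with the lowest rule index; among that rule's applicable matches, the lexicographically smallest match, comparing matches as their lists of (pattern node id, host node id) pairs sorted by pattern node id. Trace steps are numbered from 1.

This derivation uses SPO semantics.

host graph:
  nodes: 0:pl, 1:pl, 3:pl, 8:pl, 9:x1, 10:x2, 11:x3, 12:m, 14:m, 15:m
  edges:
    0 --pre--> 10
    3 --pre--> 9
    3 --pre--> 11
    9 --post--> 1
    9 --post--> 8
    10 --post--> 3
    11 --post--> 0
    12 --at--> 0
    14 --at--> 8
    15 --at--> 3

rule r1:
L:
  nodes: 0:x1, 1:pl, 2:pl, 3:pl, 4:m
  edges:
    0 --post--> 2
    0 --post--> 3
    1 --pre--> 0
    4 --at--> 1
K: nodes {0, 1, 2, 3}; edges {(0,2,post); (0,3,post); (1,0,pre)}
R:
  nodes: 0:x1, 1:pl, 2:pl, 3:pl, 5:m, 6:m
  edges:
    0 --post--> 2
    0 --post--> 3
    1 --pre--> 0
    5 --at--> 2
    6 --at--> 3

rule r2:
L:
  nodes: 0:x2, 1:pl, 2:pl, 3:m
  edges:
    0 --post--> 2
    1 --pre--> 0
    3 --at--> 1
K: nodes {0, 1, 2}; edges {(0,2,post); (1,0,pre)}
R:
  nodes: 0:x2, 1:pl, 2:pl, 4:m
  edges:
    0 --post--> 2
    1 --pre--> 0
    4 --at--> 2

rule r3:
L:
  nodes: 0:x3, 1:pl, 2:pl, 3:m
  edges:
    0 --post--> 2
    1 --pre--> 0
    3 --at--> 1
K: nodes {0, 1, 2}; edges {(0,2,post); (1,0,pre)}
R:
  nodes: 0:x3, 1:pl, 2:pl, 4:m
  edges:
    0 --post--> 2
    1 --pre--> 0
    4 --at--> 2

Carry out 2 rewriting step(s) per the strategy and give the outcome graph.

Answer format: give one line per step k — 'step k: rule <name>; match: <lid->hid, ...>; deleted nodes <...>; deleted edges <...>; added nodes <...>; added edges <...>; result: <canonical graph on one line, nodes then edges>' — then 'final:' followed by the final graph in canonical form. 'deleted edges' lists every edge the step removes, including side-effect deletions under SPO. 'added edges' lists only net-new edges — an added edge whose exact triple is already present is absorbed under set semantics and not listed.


step 1: rule r1; match: 0->9, 1->3, 2->1, 3->8, 4->15; deleted nodes 15; deleted edges (15,3,at); added nodes 16, 17; added edges (16,1,at); (17,8,at); result: nodes: 0:pl, 1:pl, 3:pl, 8:pl, 9:x1, 10:x2, 11:x3, 12:m, 14:m, 16:m, 17:m edges: (0,10,pre); (3,9,pre); (3,11,pre); (9,1,post); (9,8,post); (10,3,post); (11,0,post); (12,0,at); (14,8,at); (16,1,at); (17,8,at)
step 2: rule r2; match: 0->10, 1->0, 2->3, 3->12; deleted nodes 12; deleted edges (12,0,at); added nodes 18; added edges (18,3,at); result: nodes: 0:pl, 1:pl, 3:pl, 8:pl, 9:x1, 10:x2, 11:x3, 14:m, 16:m, 17:m, 18:m edges: (0,10,pre); (3,9,pre); (3,11,pre); (9,1,post); (9,8,post); (10,3,post); (11,0,post); (14,8,at); (16,1,at); (17,8,at); (18,3,at)
final:
nodes: 0:pl, 1:pl, 3:pl, 8:pl, 9:x1, 10:x2, 11:x3, 14:m, 16:m, 17:m, 18:m
edges: (0,10,pre); (3,9,pre); (3,11,pre); (9,1,post); (9,8,post); (10,3,post); (11,0,post); (14,8,at); (16,1,at); (17,8,at); (18,3,at)


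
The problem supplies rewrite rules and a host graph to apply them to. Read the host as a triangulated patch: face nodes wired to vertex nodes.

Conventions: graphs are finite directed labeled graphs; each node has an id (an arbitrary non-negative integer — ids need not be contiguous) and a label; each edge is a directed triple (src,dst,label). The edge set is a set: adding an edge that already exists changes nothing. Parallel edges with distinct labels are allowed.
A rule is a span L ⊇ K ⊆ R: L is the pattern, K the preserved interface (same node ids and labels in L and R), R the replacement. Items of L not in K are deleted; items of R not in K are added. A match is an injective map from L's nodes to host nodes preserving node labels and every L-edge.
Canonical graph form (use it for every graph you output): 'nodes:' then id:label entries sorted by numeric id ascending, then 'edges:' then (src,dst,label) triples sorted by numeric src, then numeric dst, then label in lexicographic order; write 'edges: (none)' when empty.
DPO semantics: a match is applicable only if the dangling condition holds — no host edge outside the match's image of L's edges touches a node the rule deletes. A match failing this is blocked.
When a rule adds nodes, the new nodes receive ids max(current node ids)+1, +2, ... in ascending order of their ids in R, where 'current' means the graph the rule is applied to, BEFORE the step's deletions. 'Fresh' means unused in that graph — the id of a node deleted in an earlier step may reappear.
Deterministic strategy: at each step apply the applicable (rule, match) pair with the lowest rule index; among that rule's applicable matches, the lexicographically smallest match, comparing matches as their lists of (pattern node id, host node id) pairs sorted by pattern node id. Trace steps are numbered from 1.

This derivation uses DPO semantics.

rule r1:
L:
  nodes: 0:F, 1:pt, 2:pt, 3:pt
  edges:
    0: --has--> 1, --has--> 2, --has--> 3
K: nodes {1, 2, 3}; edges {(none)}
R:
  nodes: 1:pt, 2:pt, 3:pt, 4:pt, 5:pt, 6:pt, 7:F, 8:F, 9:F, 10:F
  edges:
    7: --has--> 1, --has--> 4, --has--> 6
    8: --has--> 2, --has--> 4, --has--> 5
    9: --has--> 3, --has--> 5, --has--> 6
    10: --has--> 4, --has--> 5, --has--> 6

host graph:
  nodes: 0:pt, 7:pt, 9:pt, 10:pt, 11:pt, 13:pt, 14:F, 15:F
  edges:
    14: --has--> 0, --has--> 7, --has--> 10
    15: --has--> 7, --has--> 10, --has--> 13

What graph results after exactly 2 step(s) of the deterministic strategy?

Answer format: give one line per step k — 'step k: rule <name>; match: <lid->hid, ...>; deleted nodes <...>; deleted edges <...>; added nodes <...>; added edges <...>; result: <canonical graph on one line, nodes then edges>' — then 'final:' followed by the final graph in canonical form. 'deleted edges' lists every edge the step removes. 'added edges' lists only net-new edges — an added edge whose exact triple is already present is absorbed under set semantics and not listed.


step 1: rule r1; match: 0->14, 1->0, 2->7, 3->10; deleted nodes 14; deleted edges (14,0,has); (14,7,has); (14,10,has); added nodes 16, 17, 18, 19, 20, 21, 22; added edges (19,0,has); (19,16,has); (19,18,has); (20,7,has); (20,16,has); (20,17,has); (21,10,has); (21,17,has); (21,18,has); (22,16,has); (22,17,has); (22,18,has); result: nodes: 0:pt, 7:pt, 9:pt, 10:pt, 11:pt, 13:pt, 15:F, 16:pt, 17:pt, 18:pt, 19:F, 20:F, 21:F, 22:F edges: (15,7,has); (15,10,has); (15,13,has); (19,0,has); (19,16,has); (19,18,has); (20,7,has); (20,16,has); (20,17,has); (21,10,has); (21,17,has); (21,18,has); (22,16,has); (22,17,has); (22,18,has)
step 2: rule r1; match: 0->15, 1->7, 2->10, 3->13; deleted nodes 15; deleted edges (15,7,has); (15,10,has); (15,13,has); added nodes 23, 24, 25, 26, 27, 28, 29; added edges (26,7,has); (26,23,has); (26,25,has); (27,10,has); (27,23,has); (27,24,has); (28,13,has); (28,24,has); (28,25,has); (29,23,has); (29,24,has); (29,25,has); result: nodes: 0:pt, 7:pt, 9:pt, 10:pt, 11:pt, 13:pt, 16:pt, 17:pt, 18:pt, 19:F, 20:F, 21:F, 22:F, 23:pt, 24:pt, 25:pt, 26:F, 27:F, 28:F, 29:F edges: (19,0,has); (19,16,has); (19,18,has); (20,7,has); (20,16,has); (20,17,has); (21,10,has); (21,17,has); (21,18,has); (22,16,has); (22,17,has); (22,18,has); (26,7,has); (26,23,has); (26,25,has); (27,10,has); (27,23,has); (27,24,has); (28,13,has); (28,24,has); (28,25,has); (29,23,has); (29,24,has); (29,25,has)
final:
nodes: 0:pt, 7:pt, 9:pt, 10:pt, 11:pt, 13:pt, 16:pt, 17:pt, 18:pt, 19:F, 20:F, 21:F, 22:F, 23:pt, 24:pt, 25:pt, 26:F, 27:F, 28:F, 29:F
edges: (19,0,has); (19,16,has); (19,18,has); (20,7,has); (20,16,has); (20,17,has); (21,10,has); (21,17,has); (21,18,has); (22,16,has); (22,17,has); (22,18,has); (26,7,has); (26,23,has); (26,25,has); (27,10,has); (27,23,has); (27,24,has); (28,13,has); (28,24,has); (28,25,has); (29,23,has); (29,24,has); (29,25,has)


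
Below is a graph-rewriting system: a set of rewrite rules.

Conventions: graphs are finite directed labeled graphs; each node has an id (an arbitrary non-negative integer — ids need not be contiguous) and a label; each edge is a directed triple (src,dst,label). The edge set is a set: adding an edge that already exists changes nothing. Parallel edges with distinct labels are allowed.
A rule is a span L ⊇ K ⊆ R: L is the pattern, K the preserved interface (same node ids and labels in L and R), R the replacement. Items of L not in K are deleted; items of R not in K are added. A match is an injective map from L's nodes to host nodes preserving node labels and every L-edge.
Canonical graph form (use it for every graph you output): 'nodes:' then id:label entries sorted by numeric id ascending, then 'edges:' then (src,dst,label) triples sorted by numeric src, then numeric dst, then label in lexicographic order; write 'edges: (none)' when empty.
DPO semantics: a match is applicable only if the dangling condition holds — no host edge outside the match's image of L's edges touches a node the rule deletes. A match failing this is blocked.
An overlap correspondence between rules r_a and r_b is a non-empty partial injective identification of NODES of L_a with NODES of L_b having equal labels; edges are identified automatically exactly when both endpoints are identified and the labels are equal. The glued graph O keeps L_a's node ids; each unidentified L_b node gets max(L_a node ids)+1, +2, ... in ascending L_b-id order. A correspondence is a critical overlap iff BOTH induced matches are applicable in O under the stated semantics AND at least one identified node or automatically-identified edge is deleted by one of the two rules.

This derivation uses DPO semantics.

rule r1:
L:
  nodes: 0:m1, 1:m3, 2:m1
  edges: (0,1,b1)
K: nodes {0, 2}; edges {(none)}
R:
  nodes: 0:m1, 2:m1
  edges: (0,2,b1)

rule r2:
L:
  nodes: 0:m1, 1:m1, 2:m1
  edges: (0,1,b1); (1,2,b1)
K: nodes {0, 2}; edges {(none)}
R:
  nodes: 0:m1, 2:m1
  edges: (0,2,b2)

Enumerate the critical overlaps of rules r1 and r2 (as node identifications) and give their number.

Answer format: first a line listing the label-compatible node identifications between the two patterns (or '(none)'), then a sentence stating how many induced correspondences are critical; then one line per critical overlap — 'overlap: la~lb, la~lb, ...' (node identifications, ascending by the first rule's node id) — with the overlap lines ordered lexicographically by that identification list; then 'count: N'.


label-compatible node identifications between L(r1) and L(r2): 0~0, 0~1, 0~2, 2~0, 2~1, 2~2
3 of the induced correspondences are critical overlaps of r1 and r2.
overlap: 0~0, 2~1
overlap: 0~2, 2~1
overlap: 2~1
count: 3


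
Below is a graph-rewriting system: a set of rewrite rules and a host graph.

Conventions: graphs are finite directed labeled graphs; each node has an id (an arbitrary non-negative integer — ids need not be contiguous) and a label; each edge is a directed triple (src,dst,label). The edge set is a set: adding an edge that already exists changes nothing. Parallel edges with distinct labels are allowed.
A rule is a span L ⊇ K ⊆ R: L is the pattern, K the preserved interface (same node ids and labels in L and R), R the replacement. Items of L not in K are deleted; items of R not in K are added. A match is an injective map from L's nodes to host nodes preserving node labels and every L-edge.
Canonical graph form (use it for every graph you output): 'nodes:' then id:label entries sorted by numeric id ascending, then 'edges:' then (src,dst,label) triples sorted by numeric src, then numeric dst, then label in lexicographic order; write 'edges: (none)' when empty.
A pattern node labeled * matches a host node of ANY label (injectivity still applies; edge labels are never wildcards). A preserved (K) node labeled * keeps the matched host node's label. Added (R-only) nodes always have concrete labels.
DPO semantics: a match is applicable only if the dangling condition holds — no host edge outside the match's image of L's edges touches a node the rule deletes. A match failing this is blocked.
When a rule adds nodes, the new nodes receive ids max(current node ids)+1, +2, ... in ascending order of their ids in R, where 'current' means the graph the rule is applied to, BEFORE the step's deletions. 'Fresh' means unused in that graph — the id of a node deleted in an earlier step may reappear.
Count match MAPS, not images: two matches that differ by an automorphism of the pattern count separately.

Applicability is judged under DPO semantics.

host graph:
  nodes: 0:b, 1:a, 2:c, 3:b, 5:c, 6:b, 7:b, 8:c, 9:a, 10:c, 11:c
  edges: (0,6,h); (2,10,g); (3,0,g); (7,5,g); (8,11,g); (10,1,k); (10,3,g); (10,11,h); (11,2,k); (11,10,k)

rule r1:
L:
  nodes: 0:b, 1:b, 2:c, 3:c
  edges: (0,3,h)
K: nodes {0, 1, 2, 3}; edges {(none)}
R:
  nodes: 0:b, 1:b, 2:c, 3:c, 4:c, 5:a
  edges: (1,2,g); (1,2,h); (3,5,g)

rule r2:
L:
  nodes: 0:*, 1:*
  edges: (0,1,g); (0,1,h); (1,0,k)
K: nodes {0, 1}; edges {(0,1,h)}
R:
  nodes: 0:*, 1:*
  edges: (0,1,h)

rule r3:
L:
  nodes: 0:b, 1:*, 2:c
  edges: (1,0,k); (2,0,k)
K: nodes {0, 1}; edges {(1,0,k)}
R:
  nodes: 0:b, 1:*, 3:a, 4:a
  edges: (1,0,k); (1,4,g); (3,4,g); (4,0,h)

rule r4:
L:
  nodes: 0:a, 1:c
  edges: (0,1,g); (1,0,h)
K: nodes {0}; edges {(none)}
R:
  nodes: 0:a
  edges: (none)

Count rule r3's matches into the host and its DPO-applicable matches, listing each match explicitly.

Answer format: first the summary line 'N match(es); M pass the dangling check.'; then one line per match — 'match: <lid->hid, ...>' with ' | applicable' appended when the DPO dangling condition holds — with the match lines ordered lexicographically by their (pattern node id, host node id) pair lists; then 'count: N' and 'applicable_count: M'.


0 match(es); 0 pass the dangling check.
count: 0
applicable_count: 0


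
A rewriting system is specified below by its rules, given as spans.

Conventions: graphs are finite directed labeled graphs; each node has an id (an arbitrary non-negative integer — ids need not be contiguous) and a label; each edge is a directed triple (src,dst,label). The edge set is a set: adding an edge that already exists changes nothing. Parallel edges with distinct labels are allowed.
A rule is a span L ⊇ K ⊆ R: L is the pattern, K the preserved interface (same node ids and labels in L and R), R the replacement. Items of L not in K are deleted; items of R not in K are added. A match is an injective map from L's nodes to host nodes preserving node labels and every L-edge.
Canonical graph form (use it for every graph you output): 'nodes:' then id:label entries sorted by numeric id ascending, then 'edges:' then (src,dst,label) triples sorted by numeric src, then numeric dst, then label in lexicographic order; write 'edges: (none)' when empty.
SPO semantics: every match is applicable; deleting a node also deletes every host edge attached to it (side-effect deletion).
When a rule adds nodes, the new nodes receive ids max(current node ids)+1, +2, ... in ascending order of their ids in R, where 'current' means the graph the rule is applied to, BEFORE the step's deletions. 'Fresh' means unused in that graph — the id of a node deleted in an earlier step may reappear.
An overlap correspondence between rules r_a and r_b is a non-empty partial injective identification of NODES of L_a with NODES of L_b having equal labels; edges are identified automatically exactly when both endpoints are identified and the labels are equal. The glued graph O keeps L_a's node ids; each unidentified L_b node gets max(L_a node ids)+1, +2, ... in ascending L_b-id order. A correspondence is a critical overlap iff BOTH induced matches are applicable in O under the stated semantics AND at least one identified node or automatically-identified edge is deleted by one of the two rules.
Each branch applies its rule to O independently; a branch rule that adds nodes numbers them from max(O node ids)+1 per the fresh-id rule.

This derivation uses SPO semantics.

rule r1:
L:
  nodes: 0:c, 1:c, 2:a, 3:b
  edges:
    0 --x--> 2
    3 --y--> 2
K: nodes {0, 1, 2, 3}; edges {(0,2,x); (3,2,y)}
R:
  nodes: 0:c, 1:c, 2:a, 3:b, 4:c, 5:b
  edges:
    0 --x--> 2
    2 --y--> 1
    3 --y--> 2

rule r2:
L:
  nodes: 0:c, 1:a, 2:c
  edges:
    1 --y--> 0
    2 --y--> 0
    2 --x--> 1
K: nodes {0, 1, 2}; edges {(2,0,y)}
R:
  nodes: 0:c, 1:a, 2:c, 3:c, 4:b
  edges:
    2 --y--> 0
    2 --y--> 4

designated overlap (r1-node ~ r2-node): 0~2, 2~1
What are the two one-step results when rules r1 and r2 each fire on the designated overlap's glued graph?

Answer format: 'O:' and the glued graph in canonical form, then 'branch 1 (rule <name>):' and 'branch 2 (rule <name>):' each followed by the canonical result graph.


O:
nodes: 0:c, 1:c, 2:a, 3:b, 4:c
edges: (0,2,x); (0,4,y); (2,4,y); (3,2,y)
branch 1 (rule r1):
nodes: 0:c, 1:c, 2:a, 3:b, 4:c, 5:c, 6:b
edges: (0,2,x); (0,4,y); (2,1,y); (2,4,y); (3,2,y)
branch 2 (rule r2):
nodes: 0:c, 1:c, 2:a, 3:b, 4:c, 5:c, 6:b
edges: (0,4,y); (0,6,y); (3,2,y)


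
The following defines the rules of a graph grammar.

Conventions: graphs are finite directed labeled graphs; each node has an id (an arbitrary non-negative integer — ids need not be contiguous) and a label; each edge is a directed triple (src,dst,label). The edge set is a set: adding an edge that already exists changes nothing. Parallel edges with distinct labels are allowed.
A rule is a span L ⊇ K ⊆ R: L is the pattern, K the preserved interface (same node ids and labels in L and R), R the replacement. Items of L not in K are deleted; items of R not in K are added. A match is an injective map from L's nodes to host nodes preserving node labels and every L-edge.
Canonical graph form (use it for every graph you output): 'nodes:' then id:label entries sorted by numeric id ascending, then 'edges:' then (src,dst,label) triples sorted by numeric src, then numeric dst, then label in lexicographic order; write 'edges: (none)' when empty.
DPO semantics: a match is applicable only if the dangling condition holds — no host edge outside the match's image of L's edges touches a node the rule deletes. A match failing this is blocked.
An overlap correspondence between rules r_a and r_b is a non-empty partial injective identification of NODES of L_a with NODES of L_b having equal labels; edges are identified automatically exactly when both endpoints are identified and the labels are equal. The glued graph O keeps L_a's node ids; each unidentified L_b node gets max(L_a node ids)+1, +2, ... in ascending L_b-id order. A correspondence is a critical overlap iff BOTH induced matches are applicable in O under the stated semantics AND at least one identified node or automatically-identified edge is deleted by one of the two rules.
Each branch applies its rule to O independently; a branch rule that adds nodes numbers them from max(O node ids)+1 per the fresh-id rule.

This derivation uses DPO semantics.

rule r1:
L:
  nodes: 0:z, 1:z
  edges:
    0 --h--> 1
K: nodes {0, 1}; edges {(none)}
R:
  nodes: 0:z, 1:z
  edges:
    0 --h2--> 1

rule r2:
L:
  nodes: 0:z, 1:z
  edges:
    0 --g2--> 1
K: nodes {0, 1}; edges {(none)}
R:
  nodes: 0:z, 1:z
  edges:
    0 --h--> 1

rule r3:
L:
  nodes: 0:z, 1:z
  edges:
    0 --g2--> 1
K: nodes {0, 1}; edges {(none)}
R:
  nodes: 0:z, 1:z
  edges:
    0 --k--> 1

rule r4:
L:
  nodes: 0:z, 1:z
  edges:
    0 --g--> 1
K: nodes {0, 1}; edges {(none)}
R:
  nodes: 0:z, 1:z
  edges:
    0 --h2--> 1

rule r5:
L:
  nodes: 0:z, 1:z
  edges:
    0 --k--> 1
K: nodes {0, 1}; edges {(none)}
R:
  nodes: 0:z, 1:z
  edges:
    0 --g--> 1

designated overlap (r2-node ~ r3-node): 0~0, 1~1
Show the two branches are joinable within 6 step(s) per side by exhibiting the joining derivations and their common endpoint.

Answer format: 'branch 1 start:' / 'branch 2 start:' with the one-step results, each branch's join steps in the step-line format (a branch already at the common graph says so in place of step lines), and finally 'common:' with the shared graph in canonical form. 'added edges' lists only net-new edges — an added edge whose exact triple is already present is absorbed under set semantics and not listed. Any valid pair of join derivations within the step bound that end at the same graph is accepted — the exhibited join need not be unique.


branch 1 start:
nodes: 0:z, 1:z
edges: (0,1,h)
branch 2 start:
nodes: 0:z, 1:z
edges: (0,1,k)
branch 1 step 1: rule r1; match: 0->0, 1->1; deleted nodes (none); deleted edges (0,1,h); added nodes (none); added edges (0,1,h2); result: nodes: 0:z, 1:z edges: (0,1,h2)
branch 2 step 1: rule r5; match: 0->0, 1->1; deleted nodes (none); deleted edges (0,1,k); added nodes (none); added edges (0,1,g); result: nodes: 0:z, 1:z edges: (0,1,g)
branch 2 step 2: rule r4; match: 0->0, 1->1; deleted nodes (none); deleted edges (0,1,g); added nodes (none); added edges (0,1,h2); result: nodes: 0:z, 1:z edges: (0,1,h2)
common:
nodes: 0:z, 1:z
edges: (0,1,h2)


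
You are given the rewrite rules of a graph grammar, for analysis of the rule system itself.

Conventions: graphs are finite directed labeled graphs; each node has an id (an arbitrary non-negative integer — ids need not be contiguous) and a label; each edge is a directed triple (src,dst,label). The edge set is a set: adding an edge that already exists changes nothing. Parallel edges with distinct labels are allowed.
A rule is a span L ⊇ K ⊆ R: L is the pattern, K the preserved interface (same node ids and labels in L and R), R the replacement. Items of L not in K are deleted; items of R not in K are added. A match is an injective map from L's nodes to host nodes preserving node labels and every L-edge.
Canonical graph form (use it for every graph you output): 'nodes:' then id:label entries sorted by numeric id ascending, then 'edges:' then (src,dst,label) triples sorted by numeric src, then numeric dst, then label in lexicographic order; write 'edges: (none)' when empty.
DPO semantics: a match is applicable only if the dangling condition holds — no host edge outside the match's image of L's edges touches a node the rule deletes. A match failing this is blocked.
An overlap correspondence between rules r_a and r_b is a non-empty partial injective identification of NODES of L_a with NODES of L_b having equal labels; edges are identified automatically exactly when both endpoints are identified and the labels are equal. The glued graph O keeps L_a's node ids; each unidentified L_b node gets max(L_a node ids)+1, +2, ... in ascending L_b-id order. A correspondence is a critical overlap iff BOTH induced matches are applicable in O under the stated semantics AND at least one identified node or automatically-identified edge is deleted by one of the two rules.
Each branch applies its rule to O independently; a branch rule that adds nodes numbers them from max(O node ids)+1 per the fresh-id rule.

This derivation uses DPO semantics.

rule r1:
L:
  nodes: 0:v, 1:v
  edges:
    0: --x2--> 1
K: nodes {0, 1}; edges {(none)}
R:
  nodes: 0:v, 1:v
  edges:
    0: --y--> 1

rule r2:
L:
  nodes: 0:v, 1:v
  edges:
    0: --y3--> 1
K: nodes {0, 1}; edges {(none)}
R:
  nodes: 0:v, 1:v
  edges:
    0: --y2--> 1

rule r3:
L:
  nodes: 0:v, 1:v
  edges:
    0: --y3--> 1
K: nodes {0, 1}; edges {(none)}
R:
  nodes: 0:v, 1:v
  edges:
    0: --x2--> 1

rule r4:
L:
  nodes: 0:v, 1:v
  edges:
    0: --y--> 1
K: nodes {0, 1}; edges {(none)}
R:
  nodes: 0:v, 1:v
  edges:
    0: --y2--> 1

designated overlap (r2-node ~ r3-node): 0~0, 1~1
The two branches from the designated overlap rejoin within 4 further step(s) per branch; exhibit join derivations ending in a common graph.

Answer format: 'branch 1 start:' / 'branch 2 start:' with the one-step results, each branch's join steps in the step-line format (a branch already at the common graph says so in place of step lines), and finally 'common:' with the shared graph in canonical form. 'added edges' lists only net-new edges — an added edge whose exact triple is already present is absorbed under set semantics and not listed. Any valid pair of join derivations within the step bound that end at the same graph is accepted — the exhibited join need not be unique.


branch 1 start:
nodes: 0:v, 1:v
edges: (0,1,y2)
branch 2 start:
nodes: 0:v, 1:v
edges: (0,1,x2)
branch 1: already at the common graph (0 steps)
branch 2 step 1: rule r1; match: 0->0, 1->1; deleted nodes (none); deleted edges (0,1,x2); added nodes (none); added edges (0,1,y); result: nodes: 0:v, 1:v edges: (0,1,y)
branch 2 step 2: rule r4; match: 0->0, 1->1; deleted nodes (none); deleted edges (0,1,y); added nodes (none); added edges (0,1,y2); result: nodes: 0:v, 1:v edges: (0,1,y2)
common:
nodes: 0:v, 1:v
edges: (0,1,y2)
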